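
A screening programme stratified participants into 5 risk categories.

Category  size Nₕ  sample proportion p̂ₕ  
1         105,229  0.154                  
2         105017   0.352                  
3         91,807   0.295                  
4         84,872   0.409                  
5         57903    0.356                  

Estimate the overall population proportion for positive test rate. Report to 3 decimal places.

0.305

N = 105229 + 105017 + 91807 + 84872 + 57903 = 444828.
Overall proportion = Σ (Nₕ/N)·p̂ₕ.
Σ Nₕp̂ₕ = 16205.266 + 36965.984 + 27083.065 + 34712.648 + 20613.468 = 135580.431.
135580.431 / 444828 = 0.30479... → 0.305.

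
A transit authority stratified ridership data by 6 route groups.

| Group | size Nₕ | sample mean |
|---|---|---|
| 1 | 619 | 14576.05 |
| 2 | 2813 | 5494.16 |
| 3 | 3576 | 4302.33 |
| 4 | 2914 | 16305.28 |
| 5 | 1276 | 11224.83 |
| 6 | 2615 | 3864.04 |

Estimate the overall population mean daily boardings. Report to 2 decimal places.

x̄_st = (Σ Nₕx̄ₕ) / (Σ Nₕ) = (619·14576.05 + 2813·5494.16 + 3576·4302.33 + 2914·16305.28 + 1276·11224.83 + 2615·3864.04) / 13813
= 111803712.71 / 13813 = 8094.0934... → 8094.09.

8094.09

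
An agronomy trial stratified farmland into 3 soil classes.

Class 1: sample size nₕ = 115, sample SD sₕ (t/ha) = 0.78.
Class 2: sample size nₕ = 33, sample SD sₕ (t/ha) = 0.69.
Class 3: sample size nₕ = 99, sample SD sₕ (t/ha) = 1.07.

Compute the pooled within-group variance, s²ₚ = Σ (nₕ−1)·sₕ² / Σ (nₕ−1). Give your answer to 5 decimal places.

Degrees of freedom: 114 + 32 + 98 = 244.
Σ(nₕ−1)sₕ² = 114·0.6084 + 32·0.4761 + 98·1.1449 = 196.793.
s²ₚ = 196.793 / 244 = 0.8065287... → 0.80653.

0.80653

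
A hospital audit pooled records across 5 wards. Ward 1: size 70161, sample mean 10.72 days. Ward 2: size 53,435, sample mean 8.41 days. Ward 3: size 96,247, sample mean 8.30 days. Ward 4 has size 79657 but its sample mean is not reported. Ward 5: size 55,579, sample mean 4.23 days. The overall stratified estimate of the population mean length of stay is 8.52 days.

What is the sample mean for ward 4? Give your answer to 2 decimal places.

9.92

N = 70161 + 53435 + 96247 + 79657 + 55579 = 355079.
Overall total = μ·N = 8.52·355079 = 3025273.08.
Subtract the known strata: 70161·10.72 + 53435·8.41 + 96247·8.30 + 55579·4.23 = 2235463.54.
Remaining total for ward 4: 3025273.08 − 2235463.54 = 789809.54.
Divide by its size: 789809.54 / 79657 = 9.9151... → 9.92.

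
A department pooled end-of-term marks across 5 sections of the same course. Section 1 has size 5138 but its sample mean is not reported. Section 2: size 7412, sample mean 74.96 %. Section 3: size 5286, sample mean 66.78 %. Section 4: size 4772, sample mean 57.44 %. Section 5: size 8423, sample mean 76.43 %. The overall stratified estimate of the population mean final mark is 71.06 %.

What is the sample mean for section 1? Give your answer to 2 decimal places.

73.68

N = 5138 + 7412 + 5286 + 4772 + 8423 = 31031.
Overall total = μ·N = 71.06·31031 = 2205062.86.
Subtract the known strata: 7412·74.96 + 5286·66.78 + 4772·57.44 + 8423·76.43 = 1826476.17.
Remaining total for section 1: 2205062.86 − 1826476.17 = 378586.69.
Divide by its size: 378586.69 / 5138 = 73.6837... → 73.68.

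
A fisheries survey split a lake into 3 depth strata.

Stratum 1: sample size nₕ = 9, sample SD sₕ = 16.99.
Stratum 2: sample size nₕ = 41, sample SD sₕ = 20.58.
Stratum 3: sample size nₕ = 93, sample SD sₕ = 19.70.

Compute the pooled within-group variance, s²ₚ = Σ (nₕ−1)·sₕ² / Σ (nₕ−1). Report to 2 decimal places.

Degrees of freedom: 8 + 40 + 92 = 140.
Σ(nₕ−1)sₕ² = 8·288.6601 + 40·423.5364 + 92·388.09 = 54955.0168.
s²ₚ = 54955.0168 / 140 = 392.5358... → 392.54.

392.54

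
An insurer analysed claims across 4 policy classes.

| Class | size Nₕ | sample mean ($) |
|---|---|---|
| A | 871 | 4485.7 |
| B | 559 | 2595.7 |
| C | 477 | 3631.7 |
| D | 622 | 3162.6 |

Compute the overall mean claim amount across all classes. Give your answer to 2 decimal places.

3581.45

N = 2529; weights Wₕ = Nₕ/N = (0.3444, 0.2210, 0.1886, 0.2459).
x̄_st = Σ Wₕ·x̄ₕ = 0.3444·4485.7 + 0.2210·2595.7 + 0.1886·3631.7 + 0.2459·3162.6 ≈ 3581.4548...
→ 3581.45.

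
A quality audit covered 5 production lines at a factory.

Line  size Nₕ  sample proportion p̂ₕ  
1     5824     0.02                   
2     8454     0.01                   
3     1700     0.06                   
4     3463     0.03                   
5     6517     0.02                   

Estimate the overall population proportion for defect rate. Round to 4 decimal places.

0.0207

N = 5824 + 8454 + 1700 + 3463 + 6517 = 25958.
Overall proportion = Σ (Nₕ/N)·p̂ₕ.
Σ Nₕp̂ₕ = 116.48 + 84.54 + 102 + 103.89 + 130.34 = 537.25.
537.25 / 25958 = 0.020697... → 0.0207.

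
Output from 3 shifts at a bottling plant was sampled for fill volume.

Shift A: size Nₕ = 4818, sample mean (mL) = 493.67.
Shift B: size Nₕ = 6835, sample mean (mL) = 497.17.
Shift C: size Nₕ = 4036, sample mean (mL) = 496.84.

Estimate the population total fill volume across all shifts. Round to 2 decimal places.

A: 4818·493.67 = 2378502.06
B: 6835·497.17 = 3398156.95
C: 4036·496.84 = 2005246.24
τ̂ = Σ Nₕx̄ₕ = 7781905.25.

7781905.25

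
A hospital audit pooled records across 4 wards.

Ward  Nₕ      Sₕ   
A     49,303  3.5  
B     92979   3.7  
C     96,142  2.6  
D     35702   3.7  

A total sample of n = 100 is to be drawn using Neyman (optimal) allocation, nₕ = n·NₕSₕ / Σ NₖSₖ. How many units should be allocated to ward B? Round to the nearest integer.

38

Σ NₕSₕ = 49303·3.5 + 92979·3.7 + 96142·2.6 + 35702·3.7 = 898649.4.
Share for B: 344022.3/898649.4 = 0.38282.
n_B = 100 × 0.38282 = 38.282... → 38.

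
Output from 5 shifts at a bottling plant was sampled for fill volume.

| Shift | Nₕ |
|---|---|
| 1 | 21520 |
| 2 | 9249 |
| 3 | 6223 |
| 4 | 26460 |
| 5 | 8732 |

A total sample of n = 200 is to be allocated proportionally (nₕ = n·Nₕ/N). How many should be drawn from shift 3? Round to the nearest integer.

Share of shift 3 = 6223/72184 = 0.08621.
Allocate 200 × 0.08621 = 17.242... → 17.

17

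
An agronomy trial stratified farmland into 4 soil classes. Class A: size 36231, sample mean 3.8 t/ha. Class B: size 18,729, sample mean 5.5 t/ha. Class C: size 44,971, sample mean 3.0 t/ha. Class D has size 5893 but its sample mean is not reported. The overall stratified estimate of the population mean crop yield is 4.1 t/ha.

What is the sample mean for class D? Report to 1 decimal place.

Σ Nₕx̄ₕ = N·μ, so 5893·x̄_D = 105824·4.1 − (36231·3.8 + 18729·5.5 + 44971·3.0).
= 433878.4 − 375600.3 = 58278.1.
x̄_D = 58278.1 / 5893 = 9.889... → 9.9.

9.9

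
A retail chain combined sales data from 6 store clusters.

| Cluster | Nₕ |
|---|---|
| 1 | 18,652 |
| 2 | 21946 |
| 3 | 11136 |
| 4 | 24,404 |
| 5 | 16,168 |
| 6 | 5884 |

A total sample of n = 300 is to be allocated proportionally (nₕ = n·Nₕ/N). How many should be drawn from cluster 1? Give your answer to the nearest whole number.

Share of cluster 1 = 18652/98190 = 0.18996.
Allocate 300 × 0.18996 = 56.987... → 57.

57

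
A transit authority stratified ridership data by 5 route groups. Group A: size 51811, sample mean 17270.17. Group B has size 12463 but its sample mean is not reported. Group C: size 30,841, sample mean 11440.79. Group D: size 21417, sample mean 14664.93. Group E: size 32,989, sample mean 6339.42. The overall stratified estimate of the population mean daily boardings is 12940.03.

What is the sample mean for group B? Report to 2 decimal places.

Σ Nₕx̄ₕ = N·μ, so 12463·x̄_B = 149521·12940.03 − (51811·17270.17 + 30841·11440.79 + 21417·14664.93 + 32989·6339.42).
= 1934806225.63 − 1770840114.45 = 163966111.18.
x̄_B = 163966111.18 / 12463 = 13156.2313... → 13156.23.

13156.23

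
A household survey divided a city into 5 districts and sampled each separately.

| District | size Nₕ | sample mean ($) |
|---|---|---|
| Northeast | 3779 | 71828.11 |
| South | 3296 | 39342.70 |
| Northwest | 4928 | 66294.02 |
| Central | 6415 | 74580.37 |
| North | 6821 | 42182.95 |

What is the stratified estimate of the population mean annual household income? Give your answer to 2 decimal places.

59192.99

x̄_st = (Σ Nₕx̄ₕ) / (Σ Nₕ) = (3779·71828.11 + 3296·39342.70 + 4928·66294.02 + 6415·74580.37 + 6821·42182.95) / 25239
= 1493971872.95 / 25239 = 59192.9899... → 59192.99.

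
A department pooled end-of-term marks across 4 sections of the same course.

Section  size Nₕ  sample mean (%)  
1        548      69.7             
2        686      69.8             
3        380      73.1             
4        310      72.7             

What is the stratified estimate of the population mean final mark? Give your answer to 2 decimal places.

70.89

N = 1924; weights Wₕ = Nₕ/N = (0.2848, 0.3565, 0.1975, 0.1611).
x̄_st = Σ Wₕ·x̄ₕ = 0.2848·69.7 + 0.3565·69.8 + 0.1975·73.1 + 0.1611·72.7 ≈ 70.8905...
→ 70.89.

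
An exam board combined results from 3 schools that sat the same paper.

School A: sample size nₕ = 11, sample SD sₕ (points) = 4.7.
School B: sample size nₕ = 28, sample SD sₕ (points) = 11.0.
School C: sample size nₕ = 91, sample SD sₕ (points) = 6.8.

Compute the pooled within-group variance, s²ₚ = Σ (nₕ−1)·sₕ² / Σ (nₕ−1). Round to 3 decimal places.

60.232

Degrees of freedom: 10 + 27 + 90 = 127.
Σ(nₕ−1)sₕ² = 10·22.09 + 27·121 + 90·46.24 = 7649.5.
s²ₚ = 7649.5 / 127 = 60.23228... → 60.232.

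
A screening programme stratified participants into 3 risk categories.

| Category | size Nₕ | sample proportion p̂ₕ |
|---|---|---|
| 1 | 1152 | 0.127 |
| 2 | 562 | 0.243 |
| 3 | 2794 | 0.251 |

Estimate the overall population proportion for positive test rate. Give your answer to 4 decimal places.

N = 1152 + 562 + 2794 = 4508.
Overall proportion = Σ (Nₕ/N)·p̂ₕ.
Σ Nₕp̂ₕ = 146.304 + 136.566 + 701.294 = 984.164.
984.164 / 4508 = 0.218315... → 0.2183.

0.2183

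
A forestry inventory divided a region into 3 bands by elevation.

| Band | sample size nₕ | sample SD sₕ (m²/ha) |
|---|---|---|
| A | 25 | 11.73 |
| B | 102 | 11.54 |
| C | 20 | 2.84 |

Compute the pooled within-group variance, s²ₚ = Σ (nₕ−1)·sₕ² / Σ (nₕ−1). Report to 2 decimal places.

A: (25−1)·11.73² = 24·137.5929 = 3302.2296
B: (102−1)·11.54² = 101·133.1716 = 13450.3316
C: (20−1)·2.84² = 19·8.0656 = 153.2464
Numerator = 16905.8076; denominator = Σ(nₕ−1) = 144.
s²ₚ = 16905.8076/144 = 117.4014... → 117.40.

117.40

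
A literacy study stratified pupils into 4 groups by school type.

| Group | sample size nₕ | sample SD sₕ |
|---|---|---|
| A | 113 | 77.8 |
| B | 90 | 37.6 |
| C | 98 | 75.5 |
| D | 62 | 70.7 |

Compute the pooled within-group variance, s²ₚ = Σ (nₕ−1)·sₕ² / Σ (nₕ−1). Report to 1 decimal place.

Degrees of freedom: 112 + 89 + 97 + 61 = 359.
Σ(nₕ−1)sₕ² = 112·6052.84 + 89·1413.76 + 97·5700.25 + 61·4998.49 = 1661574.86.
s²ₚ = 1661574.86 / 359 = 4628.342... → 4628.3.

4628.3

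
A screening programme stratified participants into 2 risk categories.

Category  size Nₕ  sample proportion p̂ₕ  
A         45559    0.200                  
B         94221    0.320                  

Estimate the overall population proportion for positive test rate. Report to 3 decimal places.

0.281

N = 45559 + 94221 = 139780.
Overall proportion = Σ (Nₕ/N)·p̂ₕ.
Σ Nₕp̂ₕ = 9111.8 + 30150.72 = 39262.52.
39262.52 / 139780 = 0.28089... → 0.281.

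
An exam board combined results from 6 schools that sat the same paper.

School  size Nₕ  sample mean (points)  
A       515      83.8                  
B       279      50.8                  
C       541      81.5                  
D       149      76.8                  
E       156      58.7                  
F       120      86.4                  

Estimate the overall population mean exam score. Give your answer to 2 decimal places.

N = 515 + 279 + 541 + 149 + 156 + 120 = 1760.
Weight each subgroup mean by Nₕ/N and sum.
Σ Nₕx̄ₕ = 515·83.8 + 279·50.8 + 541·81.5 + 149·76.8 + 156·58.7 + 120·86.4 = 43157 + 14173.2 + 44091.5 + 11443.2 + 9157.2 + 10368 = 132390.1.
Divide by N: 132390.1 / 1760 = 75.2216... → 75.22.

75.22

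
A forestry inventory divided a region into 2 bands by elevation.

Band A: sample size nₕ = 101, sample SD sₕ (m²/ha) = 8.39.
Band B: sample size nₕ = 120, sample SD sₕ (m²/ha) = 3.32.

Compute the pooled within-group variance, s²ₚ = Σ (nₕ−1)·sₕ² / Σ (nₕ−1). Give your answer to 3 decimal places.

Degrees of freedom: 100 + 119 = 219.
Σ(nₕ−1)sₕ² = 100·70.3921 + 119·11.0224 = 8350.8756.
s²ₚ = 8350.8756 / 219 = 38.13185... → 38.132.

38.132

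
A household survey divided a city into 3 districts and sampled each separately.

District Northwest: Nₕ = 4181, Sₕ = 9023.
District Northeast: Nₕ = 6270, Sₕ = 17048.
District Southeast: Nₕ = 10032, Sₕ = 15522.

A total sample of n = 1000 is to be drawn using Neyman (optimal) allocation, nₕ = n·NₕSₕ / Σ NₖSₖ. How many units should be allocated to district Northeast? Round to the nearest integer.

Northwest: NₕSₕ = 4181·9023 = 37725163
Northeast: NₕSₕ = 6270·17048 = 106890960
Southeast: NₕSₕ = 10032·15522 = 155716704
Σ NₕSₕ = 300332827.
n_Northeast = 1000·106890960/300332827 = 355.908... → 356.

356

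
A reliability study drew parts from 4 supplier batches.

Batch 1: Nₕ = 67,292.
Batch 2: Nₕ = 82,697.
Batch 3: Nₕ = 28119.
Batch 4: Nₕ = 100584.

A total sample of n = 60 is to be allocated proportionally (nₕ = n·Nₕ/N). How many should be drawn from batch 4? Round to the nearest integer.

N = 67292 + 82697 + 28119 + 100584 = 278692.
n_4 = 60·100584/278692 = 21.655... → 22.

22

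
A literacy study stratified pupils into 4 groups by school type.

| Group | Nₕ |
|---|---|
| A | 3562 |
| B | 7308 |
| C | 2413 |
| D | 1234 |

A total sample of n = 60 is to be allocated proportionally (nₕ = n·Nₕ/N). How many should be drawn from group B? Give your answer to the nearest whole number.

N = 3562 + 7308 + 2413 + 1234 = 14517.
n_B = 60·7308/14517 = 30.205... → 30.

30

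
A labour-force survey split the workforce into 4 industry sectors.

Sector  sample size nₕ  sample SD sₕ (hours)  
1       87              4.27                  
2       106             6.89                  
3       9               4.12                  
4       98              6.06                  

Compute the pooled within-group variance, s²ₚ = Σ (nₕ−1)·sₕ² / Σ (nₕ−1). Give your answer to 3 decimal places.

34.630

Degrees of freedom: 86 + 105 + 8 + 97 = 296.
Σ(nₕ−1)sₕ² = 86·18.2329 + 105·47.4721 + 8·16.9744 + 97·36.7236 = 10250.5843.
s²ₚ = 10250.5843 / 296 = 34.63035... → 34.630.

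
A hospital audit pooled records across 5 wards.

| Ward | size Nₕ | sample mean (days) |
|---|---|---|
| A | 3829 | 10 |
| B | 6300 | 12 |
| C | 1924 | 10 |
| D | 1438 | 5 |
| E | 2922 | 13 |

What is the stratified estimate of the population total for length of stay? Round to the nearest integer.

Population total = Σ Nₕ·x̄ₕ (each stratum's size times its mean).
3829·10 + 6300·12 + 1924·10 + 1438·5 + 2922·13 = 38290 + 75600 + 19240 + 7190 + 37986 = 178306.

178306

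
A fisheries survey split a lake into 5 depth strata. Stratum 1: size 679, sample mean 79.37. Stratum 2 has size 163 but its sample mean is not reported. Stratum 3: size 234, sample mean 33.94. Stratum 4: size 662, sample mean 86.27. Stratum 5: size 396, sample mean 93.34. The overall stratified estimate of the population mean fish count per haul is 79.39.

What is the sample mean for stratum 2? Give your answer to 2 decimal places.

Σ Nₕx̄ₕ = N·μ, so 163·x̄_2 = 2134·79.39 − (679·79.37 + 234·33.94 + 662·86.27 + 396·93.34).
= 169418.26 − 155907.57 = 13510.69.
x̄_2 = 13510.69 / 163 = 82.8877... → 82.89.

82.89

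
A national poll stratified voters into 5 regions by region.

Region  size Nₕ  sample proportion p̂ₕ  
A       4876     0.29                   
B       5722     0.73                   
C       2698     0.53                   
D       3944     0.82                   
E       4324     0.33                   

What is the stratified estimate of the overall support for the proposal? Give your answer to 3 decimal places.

0.542

N = 4876 + 5722 + 2698 + 3944 + 4324 = 21564.
Overall proportion = Σ (Nₕ/N)·p̂ₕ.
Σ Nₕp̂ₕ = 1414.04 + 4177.06 + 1429.94 + 3234.08 + 1426.92 = 11682.04.
11682.04 / 21564 = 0.54174... → 0.542.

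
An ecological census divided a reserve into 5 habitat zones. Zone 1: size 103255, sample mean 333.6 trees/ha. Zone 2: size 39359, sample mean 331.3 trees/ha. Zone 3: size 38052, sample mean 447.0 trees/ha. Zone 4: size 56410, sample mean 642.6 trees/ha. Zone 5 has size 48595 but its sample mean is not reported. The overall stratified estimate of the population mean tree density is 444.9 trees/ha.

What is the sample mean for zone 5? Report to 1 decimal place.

Σ Nₕx̄ₕ = N·μ, so 48595·x̄_5 = 285671·444.9 − (103255·333.6 + 39359·331.3 + 38052·447.0 + 56410·642.6).
= 127095027.9 − 100743814.7 = 26351213.2.
x̄_5 = 26351213.2 / 48595 = 542.262... → 542.3.

542.3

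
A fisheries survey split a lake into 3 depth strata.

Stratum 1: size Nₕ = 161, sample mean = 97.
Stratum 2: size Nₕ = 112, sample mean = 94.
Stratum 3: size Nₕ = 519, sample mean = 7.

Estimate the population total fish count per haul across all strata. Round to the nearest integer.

Estimate total by summing Nₕ·x̄ₕ over strata.
161·97 + 112·94 + 519·7 = 15617 + 10528 + 3633 = 29778.

29778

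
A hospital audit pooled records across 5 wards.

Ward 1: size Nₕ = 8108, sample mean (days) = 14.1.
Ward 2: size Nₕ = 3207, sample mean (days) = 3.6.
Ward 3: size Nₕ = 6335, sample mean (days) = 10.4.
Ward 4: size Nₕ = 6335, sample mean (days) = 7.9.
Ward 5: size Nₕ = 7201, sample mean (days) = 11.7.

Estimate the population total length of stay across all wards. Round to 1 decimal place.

1: 8108·14.1 = 114322.8
2: 3207·3.6 = 11545.2
3: 6335·10.4 = 65884
4: 6335·7.9 = 50046.5
5: 7201·11.7 = 84251.7
τ̂ = Σ Nₕx̄ₕ = 326050.2.

326050.2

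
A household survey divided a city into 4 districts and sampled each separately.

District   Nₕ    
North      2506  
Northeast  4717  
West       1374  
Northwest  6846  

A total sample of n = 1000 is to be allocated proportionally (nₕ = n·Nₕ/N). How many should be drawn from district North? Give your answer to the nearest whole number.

162

Share of district North = 2506/15443 = 0.16227.
Allocate 1000 × 0.16227 = 162.274... → 162.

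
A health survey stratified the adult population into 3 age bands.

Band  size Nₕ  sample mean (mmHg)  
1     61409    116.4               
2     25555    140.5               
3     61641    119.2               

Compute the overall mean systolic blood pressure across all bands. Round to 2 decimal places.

N = 61409 + 25555 + 61641 = 148605.
Weight each subgroup mean by Nₕ/N and sum.
Σ Nₕx̄ₕ = 61409·116.4 + 25555·140.5 + 61641·119.2 = 7148007.6 + 3590477.5 + 7347607.2 = 18086092.3.
Divide by N: 18086092.3 / 148605 = 121.7058... → 121.71.

121.71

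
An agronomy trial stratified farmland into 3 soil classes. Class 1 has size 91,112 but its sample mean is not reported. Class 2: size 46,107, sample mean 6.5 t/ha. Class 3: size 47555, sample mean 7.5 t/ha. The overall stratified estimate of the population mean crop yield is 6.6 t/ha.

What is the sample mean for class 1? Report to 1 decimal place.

6.2

N = 91112 + 46107 + 47555 = 184774.
Overall total = μ·N = 6.6·184774 = 1219508.4.
Subtract the known strata: 46107·6.5 + 47555·7.5 = 656358.
Remaining total for class 1: 1219508.4 − 656358 = 563150.4.
Divide by its size: 563150.4 / 91112 = 6.181... → 6.2.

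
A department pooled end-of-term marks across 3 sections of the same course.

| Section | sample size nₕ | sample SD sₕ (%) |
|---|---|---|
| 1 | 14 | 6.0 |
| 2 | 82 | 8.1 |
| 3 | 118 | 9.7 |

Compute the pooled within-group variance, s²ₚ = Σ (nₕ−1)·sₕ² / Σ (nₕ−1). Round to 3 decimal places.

79.578

1: (14−1)·6.0² = 13·36 = 468
2: (82−1)·8.1² = 81·65.61 = 5314.41
3: (118−1)·9.7² = 117·94.09 = 11008.53
Numerator = 16790.94; denominator = Σ(nₕ−1) = 211.
s²ₚ = 16790.94/211 = 79.57791... → 79.578.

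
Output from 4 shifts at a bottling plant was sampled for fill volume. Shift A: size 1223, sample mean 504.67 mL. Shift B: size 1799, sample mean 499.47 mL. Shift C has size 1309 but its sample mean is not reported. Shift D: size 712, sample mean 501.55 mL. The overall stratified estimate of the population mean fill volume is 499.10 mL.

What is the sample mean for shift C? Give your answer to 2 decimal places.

492.05

Σ Nₕx̄ₕ = N·μ, so 1309·x̄_C = 5043·499.10 − (1223·504.67 + 1799·499.47 + 712·501.55).
= 2516961.3 − 1872861.54 = 644099.76.
x̄_C = 644099.76 / 1309 = 492.0548... → 492.05.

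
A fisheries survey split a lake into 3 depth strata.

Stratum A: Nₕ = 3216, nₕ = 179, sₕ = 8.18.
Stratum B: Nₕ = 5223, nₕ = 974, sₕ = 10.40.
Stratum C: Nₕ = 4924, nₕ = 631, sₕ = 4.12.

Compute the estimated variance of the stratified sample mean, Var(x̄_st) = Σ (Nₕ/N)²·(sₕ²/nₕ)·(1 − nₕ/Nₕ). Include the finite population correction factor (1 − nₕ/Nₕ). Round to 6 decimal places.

N = 13363; Wₕ = Nₕ/N.
stratum A: (3216/13363)²·8.18²/179·(1 − 179/3216) = 0.020445911
stratum B: (5223/13363)²·10.40²/974·(1 − 974/5223) = 0.013800872
stratum C: (4924/13363)²·4.12²/631·(1 − 631/4924) = 0.003184462
Sum = 0.037431246 → 0.037431.

0.037431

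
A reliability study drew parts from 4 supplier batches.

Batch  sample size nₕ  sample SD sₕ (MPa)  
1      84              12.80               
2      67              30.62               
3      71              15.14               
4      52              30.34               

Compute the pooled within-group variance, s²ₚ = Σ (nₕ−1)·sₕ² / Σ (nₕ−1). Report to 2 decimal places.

1: (84−1)·12.80² = 83·163.84 = 13598.72
2: (67−1)·30.62² = 66·937.5844 = 61880.5704
3: (71−1)·15.14² = 70·229.2196 = 16045.372
4: (52−1)·30.34² = 51·920.5156 = 46946.2956
Numerator = 138470.958; denominator = Σ(nₕ−1) = 270.
s²ₚ = 138470.958/270 = 512.8554 → 512.86.

512.86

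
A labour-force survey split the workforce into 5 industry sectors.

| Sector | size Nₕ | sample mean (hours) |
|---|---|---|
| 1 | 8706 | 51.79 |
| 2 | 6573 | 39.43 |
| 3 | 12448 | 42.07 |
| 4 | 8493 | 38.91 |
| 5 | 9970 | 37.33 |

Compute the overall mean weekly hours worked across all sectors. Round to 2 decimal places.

N = 46190; weights Wₕ = Nₕ/N = (0.1885, 0.1423, 0.2695, 0.1839, 0.2158).
x̄_st = Σ Wₕ·x̄ₕ = 0.1885·51.79 + 0.1423·39.43 + 0.2695·42.07 + 0.1839·38.91 + 0.2158·37.33 ≈ 41.9222...
→ 41.92.

41.92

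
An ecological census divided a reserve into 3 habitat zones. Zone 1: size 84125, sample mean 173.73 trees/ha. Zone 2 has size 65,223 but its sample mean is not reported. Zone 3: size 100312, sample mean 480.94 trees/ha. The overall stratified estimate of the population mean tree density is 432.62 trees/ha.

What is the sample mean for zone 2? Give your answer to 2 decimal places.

N = 84125 + 65223 + 100312 = 249660.
Overall total = μ·N = 432.62·249660 = 108007909.2.
Subtract the known strata: 84125·173.73 + 100312·480.94 = 62859089.53.
Remaining total for zone 2: 108007909.2 − 62859089.53 = 45148819.67.
Divide by its size: 45148819.67 / 65223 = 692.2224... → 692.22.

692.22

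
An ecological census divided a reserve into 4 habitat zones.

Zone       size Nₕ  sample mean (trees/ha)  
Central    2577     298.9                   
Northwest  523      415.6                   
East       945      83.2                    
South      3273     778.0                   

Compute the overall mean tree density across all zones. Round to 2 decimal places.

N = 7318; weights Wₕ = Nₕ/N = (0.3521, 0.0715, 0.1291, 0.4473).
x̄_st = Σ Wₕ·x̄ₕ = 0.3521·298.9 + 0.0715·415.6 + 0.1291·83.2 + 0.4473·778.0 ≈ 493.6652...
→ 493.67.

493.67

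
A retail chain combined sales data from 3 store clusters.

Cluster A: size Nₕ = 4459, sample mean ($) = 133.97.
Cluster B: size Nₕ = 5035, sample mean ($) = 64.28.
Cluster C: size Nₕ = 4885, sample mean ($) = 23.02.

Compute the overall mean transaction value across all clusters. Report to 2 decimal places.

71.87

x̄_st = (Σ Nₕx̄ₕ) / (Σ Nₕ) = (4459·133.97 + 5035·64.28 + 4885·23.02) / 14379
= 1033474.73 / 14379 = 71.8739... → 71.87.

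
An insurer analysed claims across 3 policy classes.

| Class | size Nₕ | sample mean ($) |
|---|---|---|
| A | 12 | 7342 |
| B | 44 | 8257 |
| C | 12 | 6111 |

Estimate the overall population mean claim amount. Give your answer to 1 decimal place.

N = 68; weights Wₕ = Nₕ/N = (0.1765, 0.6471, 0.1765).
x̄_st = Σ Wₕ·x̄ₕ = 0.1765·7342 + 0.6471·8257 + 0.1765·6111 ≈ 7716.824...
→ 7716.8.

7716.8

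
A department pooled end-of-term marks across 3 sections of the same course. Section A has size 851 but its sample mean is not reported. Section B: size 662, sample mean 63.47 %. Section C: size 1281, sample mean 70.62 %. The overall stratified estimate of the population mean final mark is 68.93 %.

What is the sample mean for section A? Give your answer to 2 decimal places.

70.63

Σ Nₕx̄ₕ = N·μ, so 851·x̄_A = 2794·68.93 − (662·63.47 + 1281·70.62).
= 192590.42 − 132481.36 = 60109.06.
x̄_A = 60109.06 / 851 = 70.6334... → 70.63.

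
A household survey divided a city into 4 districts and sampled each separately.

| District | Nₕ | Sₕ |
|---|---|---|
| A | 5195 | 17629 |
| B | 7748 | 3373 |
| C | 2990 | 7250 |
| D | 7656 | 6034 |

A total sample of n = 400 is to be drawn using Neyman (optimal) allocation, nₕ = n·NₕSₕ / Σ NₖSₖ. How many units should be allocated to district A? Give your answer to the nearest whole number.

197

A: NₕSₕ = 5195·17629 = 91582655
B: NₕSₕ = 7748·3373 = 26134004
C: NₕSₕ = 2990·7250 = 21677500
D: NₕSₕ = 7656·6034 = 46196304
Σ NₕSₕ = 185590463.
n_A = 400·91582655/185590463 = 197.387... → 197.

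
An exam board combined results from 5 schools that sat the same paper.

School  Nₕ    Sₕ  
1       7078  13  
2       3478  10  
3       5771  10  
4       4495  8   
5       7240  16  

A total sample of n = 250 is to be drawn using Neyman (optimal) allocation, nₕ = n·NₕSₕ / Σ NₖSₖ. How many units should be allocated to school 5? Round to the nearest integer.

86

1: NₕSₕ = 7078·13 = 92014
2: NₕSₕ = 3478·10 = 34780
3: NₕSₕ = 5771·10 = 57710
4: NₕSₕ = 4495·8 = 35960
5: NₕSₕ = 7240·16 = 115840
Σ NₕSₕ = 336304.
n_5 = 250·115840/336304 = 86.113... → 86.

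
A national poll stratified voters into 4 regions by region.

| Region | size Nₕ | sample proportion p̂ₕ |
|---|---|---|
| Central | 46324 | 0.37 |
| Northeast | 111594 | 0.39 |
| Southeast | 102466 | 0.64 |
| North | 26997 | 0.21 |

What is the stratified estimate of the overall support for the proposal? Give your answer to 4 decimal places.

0.4590

N = 46324 + 111594 + 102466 + 26997 = 287381.
Overall proportion = Σ (Nₕ/N)·p̂ₕ.
Σ Nₕp̂ₕ = 17139.88 + 43521.66 + 65578.24 + 5669.37 = 131909.15.
131909.15 / 287381 = 0.459004... → 0.4590.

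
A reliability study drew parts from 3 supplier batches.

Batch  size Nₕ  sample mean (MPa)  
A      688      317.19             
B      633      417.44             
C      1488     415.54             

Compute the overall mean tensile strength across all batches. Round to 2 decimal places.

391.88

x̄_st = (Σ Nₕx̄ₕ) / (Σ Nₕ) = (688·317.19 + 633·417.44 + 1488·415.54) / 2809
= 1100789.76 / 2809 = 391.8796... → 391.88.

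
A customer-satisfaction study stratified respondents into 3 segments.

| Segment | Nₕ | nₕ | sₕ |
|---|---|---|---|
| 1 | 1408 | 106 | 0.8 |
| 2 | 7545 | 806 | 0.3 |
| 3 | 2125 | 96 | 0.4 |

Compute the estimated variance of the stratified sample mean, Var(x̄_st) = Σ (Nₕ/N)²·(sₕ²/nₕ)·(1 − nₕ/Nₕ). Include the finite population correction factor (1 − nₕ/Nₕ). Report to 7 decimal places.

N = 11078; Wₕ = Nₕ/N.
segment 1: (1408/11078)²·0.8²/106·(1 − 106/1408) = 0.0000901914
segment 2: (7545/11078)²·0.3²/806·(1 − 806/7545) = 0.0000462636
segment 3: (2125/11078)²·0.4²/96·(1 − 96/2125) = 0.0000585554
Sum = 0.0001950104 → 0.0001950.

0.0001950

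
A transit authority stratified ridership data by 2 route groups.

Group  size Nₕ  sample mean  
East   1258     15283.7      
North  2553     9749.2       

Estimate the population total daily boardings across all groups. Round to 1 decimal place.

44116602.2

Population total = Σ Nₕ·x̄ₕ (each stratum's size times its mean).
1258·15283.7 + 2553·9749.2 = 19226894.6 + 24889707.6 = 44116602.2.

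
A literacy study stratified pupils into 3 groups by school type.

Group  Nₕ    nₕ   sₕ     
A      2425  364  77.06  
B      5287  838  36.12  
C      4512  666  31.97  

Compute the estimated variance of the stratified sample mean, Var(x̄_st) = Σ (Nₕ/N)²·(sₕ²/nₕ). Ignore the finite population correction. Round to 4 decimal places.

1.1423

N = 12224. Term for each stratum: Wₕ²sₕ²/nₕ.
Var(x̄_st) = 0.6420272 + 0.2912349 + 0.2090848 = 1.1423469 → 1.1423.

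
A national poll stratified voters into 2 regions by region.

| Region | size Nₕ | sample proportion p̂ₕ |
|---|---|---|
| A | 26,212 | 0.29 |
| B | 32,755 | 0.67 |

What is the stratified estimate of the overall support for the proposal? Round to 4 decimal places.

N = 26212 + 32755 = 58967.
Overall proportion = Σ (Nₕ/N)·p̂ₕ.
Σ Nₕp̂ₕ = 7601.48 + 21945.85 = 29547.33.
29547.33 / 58967 = 0.501082... → 0.5011.

0.5011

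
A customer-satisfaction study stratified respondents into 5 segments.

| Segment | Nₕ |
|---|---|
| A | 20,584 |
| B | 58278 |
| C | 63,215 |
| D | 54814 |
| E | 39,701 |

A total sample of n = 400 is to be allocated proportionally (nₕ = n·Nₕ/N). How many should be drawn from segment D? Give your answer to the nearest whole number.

N = 20584 + 58278 + 63215 + 54814 + 39701 = 236592.
n_D = 400·54814/236592 = 92.673... → 93.

93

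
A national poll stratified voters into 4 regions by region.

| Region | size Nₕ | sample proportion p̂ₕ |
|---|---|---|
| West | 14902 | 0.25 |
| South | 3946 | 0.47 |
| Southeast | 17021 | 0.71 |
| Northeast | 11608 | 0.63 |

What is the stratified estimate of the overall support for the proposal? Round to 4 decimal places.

0.5261

Wₕ = Nₕ/N with N = 47477: 0.3139, 0.0831, 0.3585, 0.2445.
p̂_st = 0.3139·0.25 + 0.0831·0.47 + 0.3585·0.71 + 0.2445·0.63 ≈ 0.526109... → 0.5261.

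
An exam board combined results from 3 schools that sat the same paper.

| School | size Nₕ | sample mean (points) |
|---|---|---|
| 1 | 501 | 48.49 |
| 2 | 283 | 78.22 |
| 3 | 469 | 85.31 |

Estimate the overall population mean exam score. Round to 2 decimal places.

N = 1253; weights Wₕ = Nₕ/N = (0.3998, 0.2259, 0.3743).
x̄_st = Σ Wₕ·x̄ₕ = 0.3998·48.49 + 0.2259·78.22 + 0.3743·85.31 ≈ 68.9865...
→ 68.99.

68.99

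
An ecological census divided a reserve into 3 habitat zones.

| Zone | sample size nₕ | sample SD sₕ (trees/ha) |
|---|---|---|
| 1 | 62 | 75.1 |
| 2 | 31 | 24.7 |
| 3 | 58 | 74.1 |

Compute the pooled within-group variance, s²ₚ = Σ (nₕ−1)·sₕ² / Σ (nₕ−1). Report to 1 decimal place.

4563.0

Degrees of freedom: 61 + 30 + 57 = 148.
Σ(nₕ−1)sₕ² = 61·5640.01 + 30·610.09 + 57·5490.81 = 675319.48.
s²ₚ = 675319.48 / 148 = 4562.969... → 4563.0.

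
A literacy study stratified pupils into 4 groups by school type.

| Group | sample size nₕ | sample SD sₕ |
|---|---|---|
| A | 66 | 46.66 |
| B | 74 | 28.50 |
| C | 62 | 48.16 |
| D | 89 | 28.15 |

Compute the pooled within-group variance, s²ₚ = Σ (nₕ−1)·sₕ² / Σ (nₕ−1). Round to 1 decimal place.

Degrees of freedom: 65 + 73 + 61 + 88 = 287.
Σ(nₕ−1)sₕ² = 65·2177.1556 + 73·812.25 + 61·2319.3856 + 88·792.4225 = 412025.0656.
s²ₚ = 412025.0656 / 287 = 1435.627... → 1435.6.

1435.6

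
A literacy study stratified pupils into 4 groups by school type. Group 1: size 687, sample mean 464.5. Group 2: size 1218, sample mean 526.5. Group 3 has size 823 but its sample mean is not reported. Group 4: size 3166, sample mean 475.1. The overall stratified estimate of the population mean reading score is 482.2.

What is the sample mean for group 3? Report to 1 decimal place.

458.7

Σ Nₕx̄ₕ = N·μ, so 823·x̄_3 = 5894·482.2 − (687·464.5 + 1218·526.5 + 3166·475.1).
= 2842086.8 − 2464555.1 = 377531.7.
x̄_3 = 377531.7 / 823 = 458.726... → 458.7.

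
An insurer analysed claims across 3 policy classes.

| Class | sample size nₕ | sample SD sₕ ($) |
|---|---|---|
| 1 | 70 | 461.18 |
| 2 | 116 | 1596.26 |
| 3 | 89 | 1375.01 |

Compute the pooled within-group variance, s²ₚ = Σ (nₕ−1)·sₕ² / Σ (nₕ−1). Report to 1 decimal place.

1: (70−1)·461.18² = 69·212686.9924 = 14675402.4756
2: (116−1)·1596.26² = 115·2548045.9876 = 293025288.574
3: (89−1)·1375.01² = 88·1890652.5001 = 166377420.0088
Numerator = 474078111.0584; denominator = Σ(nₕ−1) = 272.
s²ₚ = 474078111.0584/272 = 1742934.232... → 1742934.2.

1742934.2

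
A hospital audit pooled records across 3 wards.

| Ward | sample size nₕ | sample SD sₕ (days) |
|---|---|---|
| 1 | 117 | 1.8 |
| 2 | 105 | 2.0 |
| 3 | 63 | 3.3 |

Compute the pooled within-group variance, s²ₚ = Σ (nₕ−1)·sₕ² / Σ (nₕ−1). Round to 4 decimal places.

5.2022

Degrees of freedom: 116 + 104 + 62 = 282.
Σ(nₕ−1)sₕ² = 116·3.24 + 104·4 + 62·10.89 = 1467.02.
s²ₚ = 1467.02 / 282 = 5.202199... → 5.2022.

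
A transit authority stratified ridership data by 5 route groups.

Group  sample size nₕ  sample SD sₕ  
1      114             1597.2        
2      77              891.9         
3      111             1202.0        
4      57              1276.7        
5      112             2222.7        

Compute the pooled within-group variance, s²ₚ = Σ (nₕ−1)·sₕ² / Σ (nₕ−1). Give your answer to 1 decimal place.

2462050.5

Degrees of freedom: 113 + 76 + 110 + 56 + 111 = 466.
Σ(nₕ−1)sₕ² = 113·2551047.84 + 76·795485.61 + 110·1444804 + 56·1629962.89 + 111·4940395.29 = 1147315551.31.
s²ₚ = 1147315551.31 / 466 = 2462050.539... → 2462050.5.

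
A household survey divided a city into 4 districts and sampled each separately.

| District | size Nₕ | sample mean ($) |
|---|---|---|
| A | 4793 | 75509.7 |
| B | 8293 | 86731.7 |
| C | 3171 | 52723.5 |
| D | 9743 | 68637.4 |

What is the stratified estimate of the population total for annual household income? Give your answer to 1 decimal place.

Estimate total by summing Nₕ·x̄ₕ over strata.
4793·75509.7 + 8293·86731.7 + 3171·52723.5 + 9743·68637.4 = 361917992.1 + 719265988.1 + 167186218.5 + 668734188.2 = 1917104386.9.

1917104386.9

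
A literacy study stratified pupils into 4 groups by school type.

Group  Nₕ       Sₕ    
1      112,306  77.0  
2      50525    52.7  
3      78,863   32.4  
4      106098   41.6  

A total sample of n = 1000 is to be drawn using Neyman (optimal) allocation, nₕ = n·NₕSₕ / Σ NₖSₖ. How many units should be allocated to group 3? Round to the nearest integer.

140

Σ NₕSₕ = 112306·77.0 + 50525·52.7 + 78863·32.4 + 106098·41.6 = 18279067.5.
Share for 3: 2555161.2/18279067.5 = 0.13979.
n_3 = 1000 × 0.13979 = 139.786... → 140.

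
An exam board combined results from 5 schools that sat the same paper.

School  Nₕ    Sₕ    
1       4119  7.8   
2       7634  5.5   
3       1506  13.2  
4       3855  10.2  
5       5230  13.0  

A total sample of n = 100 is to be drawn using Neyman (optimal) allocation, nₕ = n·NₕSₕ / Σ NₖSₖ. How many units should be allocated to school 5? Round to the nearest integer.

34

Σ NₕSₕ = 4119·7.8 + 7634·5.5 + 1506·13.2 + 3855·10.2 + 5230·13.0 = 201305.4.
Share for 5: 67990/201305.4 = 0.33775.
n_5 = 100 × 0.33775 = 33.775... → 34.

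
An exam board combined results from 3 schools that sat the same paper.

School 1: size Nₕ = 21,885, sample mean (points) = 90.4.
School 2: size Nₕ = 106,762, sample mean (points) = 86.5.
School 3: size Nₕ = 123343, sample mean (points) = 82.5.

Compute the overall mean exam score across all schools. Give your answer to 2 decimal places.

N = 251990; weights Wₕ = Nₕ/N = (0.0868, 0.4237, 0.4895).
x̄_st = Σ Wₕ·x̄ₕ = 0.0868·90.4 + 0.4237·86.5 + 0.4895·82.5 ≈ 84.8808...
→ 84.88.

84.88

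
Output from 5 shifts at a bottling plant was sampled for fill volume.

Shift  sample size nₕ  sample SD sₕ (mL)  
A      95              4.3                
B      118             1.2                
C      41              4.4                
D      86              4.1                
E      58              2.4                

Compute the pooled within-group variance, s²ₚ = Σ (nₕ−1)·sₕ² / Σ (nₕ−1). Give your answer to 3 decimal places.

11.293

A: (95−1)·4.3² = 94·18.49 = 1738.06
B: (118−1)·1.2² = 117·1.44 = 168.48
C: (41−1)·4.4² = 40·19.36 = 774.4
D: (86−1)·4.1² = 85·16.81 = 1428.85
E: (58−1)·2.4² = 57·5.76 = 328.32
Numerator = 4438.11; denominator = Σ(nₕ−1) = 393.
s²ₚ = 4438.11/393 = 11.29290... → 11.293.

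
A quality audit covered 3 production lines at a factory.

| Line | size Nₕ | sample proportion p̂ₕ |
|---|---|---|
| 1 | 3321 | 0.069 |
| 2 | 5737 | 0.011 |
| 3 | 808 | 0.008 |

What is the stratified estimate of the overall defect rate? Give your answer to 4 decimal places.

0.0303

N = 3321 + 5737 + 808 = 9866.
Overall proportion = Σ (Nₕ/N)·p̂ₕ.
Σ Nₕp̂ₕ = 229.149 + 63.107 + 6.464 = 298.72.
298.72 / 9866 = 0.030278... → 0.0303.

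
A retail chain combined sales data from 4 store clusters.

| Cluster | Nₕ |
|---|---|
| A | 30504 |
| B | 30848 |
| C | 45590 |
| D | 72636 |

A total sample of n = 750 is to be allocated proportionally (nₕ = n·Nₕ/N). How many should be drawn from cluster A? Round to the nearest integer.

127

Share of cluster A = 30504/179578 = 0.16986.
Allocate 750 × 0.16986 = 127.399... → 127.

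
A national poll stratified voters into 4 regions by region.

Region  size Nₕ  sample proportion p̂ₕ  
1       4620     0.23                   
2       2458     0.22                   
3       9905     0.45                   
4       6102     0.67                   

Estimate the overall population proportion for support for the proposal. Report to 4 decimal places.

N = 4620 + 2458 + 9905 + 6102 = 23085.
Overall proportion = Σ (Nₕ/N)·p̂ₕ.
Σ Nₕp̂ₕ = 1062.6 + 540.76 + 4457.25 + 4088.34 = 10148.95.
10148.95 / 23085 = 0.439634... → 0.4396.

0.4396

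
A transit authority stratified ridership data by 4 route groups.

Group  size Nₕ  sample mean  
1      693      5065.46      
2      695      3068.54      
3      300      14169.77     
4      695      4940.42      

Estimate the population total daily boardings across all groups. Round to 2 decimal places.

13327521.98

1: 693·5065.46 = 3510363.78
2: 695·3068.54 = 2132635.3
3: 300·14169.77 = 4250931
4: 695·4940.42 = 3433591.9
τ̂ = Σ Nₕx̄ₕ = 13327521.98.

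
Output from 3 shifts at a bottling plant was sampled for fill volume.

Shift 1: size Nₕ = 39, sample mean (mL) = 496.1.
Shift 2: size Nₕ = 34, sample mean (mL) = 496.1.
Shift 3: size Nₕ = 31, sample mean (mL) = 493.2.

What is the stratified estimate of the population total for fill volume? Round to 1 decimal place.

Population total = Σ Nₕ·x̄ₕ (each stratum's size times its mean).
39·496.1 + 34·496.1 + 31·493.2 = 19347.9 + 16867.4 + 15289.2 = 51504.5.

51504.5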